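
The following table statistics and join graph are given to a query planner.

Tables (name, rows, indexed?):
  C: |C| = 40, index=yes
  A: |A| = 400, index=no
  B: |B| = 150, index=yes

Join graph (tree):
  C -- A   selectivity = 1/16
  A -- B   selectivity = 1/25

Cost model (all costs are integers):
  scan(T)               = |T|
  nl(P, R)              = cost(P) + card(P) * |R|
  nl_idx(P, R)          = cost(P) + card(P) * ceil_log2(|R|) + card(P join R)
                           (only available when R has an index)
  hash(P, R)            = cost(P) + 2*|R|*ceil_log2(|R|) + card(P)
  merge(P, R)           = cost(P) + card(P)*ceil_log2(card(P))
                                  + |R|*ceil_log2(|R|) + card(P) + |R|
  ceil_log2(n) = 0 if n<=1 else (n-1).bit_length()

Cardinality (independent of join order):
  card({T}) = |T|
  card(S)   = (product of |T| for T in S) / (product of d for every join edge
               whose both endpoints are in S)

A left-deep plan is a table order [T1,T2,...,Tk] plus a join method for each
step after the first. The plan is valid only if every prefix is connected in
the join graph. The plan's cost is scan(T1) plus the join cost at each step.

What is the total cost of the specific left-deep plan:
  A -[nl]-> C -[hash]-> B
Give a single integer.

step 1: scan A: cost=400, card=400
step 2: join C via nl
    card(P join C) = 400*40/(16) = 1000
    cost = 400 + 400*40 = 16400
step 3: join B via hash
    card(P join B) = 1000*150/(25) = 6000
    cost = 16400 + 2*150*8 + 1000 = 19800

19800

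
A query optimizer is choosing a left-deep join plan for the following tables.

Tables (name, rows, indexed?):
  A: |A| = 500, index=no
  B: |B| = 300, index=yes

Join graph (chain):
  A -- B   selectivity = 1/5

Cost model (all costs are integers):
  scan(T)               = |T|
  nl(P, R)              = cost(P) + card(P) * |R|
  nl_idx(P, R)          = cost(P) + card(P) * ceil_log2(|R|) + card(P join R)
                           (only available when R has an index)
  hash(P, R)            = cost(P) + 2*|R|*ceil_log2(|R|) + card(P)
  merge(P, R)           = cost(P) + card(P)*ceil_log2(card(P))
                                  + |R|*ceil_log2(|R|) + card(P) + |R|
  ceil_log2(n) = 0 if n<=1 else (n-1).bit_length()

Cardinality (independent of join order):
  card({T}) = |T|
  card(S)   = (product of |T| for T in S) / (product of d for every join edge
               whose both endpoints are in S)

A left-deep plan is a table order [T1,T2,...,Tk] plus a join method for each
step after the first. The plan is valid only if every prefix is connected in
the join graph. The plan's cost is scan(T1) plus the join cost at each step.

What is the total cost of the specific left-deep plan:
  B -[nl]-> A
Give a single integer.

150300

step 1: scan B: cost=300, card=300
step 2: join A via nl
    card(P join A) = 300*500/(5) = 30000
    cost = 300 + 300*500 = 150300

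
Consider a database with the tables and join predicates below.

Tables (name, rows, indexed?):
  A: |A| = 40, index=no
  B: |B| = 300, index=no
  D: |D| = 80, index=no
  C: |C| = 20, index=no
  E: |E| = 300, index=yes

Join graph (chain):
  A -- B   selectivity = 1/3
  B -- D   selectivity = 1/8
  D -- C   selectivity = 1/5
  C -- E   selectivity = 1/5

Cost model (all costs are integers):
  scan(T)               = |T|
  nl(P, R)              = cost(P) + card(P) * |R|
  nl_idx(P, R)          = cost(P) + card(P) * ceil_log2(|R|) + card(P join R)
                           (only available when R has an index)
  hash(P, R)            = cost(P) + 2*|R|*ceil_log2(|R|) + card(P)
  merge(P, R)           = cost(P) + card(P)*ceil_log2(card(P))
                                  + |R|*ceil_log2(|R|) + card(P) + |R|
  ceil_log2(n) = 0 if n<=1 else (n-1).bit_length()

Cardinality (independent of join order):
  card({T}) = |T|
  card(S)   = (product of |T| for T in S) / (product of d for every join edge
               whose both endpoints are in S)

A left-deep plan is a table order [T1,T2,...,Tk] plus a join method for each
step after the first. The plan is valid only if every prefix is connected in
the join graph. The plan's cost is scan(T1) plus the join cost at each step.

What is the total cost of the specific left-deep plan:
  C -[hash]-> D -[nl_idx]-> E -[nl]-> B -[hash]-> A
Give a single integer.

6503720

step 1: scan C: cost=20, card=20
step 2: join D via hash
    card(P join D) = 20*80/(5) = 320
    cost = 20 + 2*80*7 + 20 = 1160
step 3: join E via nl_idx
    card(P join E) = 320*300/(5) = 19200
    cost = 1160 + 320*9 + 19200 = 23240
step 4: join B via nl
    card(P join B) = 19200*300/(8) = 720000
    cost = 23240 + 19200*300 = 5783240
step 5: join A via hash
    card(P join A) = 720000*40/(3) = 9600000
    cost = 5783240 + 2*40*6 + 720000 = 6503720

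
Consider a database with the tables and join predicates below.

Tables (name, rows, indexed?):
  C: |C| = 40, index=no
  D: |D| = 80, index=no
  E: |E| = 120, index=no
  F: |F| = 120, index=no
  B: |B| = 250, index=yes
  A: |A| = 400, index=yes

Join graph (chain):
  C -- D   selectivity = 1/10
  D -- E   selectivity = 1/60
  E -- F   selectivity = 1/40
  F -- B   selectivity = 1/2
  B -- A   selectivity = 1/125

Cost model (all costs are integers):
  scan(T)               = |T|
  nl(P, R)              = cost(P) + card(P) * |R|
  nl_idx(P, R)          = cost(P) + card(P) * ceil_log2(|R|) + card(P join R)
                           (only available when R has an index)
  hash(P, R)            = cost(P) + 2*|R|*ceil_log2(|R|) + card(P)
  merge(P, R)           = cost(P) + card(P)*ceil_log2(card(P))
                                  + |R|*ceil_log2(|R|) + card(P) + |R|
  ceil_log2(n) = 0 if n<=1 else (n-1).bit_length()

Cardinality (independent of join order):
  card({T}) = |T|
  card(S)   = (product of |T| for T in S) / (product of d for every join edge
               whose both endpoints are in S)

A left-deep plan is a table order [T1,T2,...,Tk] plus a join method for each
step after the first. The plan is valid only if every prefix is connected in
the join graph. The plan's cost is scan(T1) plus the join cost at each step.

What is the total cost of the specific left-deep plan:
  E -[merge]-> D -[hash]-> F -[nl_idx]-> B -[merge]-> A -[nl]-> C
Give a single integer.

8771400

step 1: scan E: cost=120, card=120
step 2: join D via merge
    card(P join D) = 120*80/(60) = 160
    cost = 120 + 120*7 + 80*7 + 120 + 80 = 1720
step 3: join F via hash
    card(P join F) = 160*120/(40) = 480
    cost = 1720 + 2*120*7 + 160 = 3560
step 4: join B via nl_idx
    card(P join B) = 480*250/(2) = 60000
    cost = 3560 + 480*8 + 60000 = 67400
step 5: join A via merge
    card(P join A) = 60000*400/(125) = 192000
    cost = 67400 + 60000*16 + 400*9 + 60000 + 400 = 1091400
step 6: join C via nl
    card(P join C) = 192000*40/(10) = 768000
    cost = 1091400 + 192000*40 = 8771400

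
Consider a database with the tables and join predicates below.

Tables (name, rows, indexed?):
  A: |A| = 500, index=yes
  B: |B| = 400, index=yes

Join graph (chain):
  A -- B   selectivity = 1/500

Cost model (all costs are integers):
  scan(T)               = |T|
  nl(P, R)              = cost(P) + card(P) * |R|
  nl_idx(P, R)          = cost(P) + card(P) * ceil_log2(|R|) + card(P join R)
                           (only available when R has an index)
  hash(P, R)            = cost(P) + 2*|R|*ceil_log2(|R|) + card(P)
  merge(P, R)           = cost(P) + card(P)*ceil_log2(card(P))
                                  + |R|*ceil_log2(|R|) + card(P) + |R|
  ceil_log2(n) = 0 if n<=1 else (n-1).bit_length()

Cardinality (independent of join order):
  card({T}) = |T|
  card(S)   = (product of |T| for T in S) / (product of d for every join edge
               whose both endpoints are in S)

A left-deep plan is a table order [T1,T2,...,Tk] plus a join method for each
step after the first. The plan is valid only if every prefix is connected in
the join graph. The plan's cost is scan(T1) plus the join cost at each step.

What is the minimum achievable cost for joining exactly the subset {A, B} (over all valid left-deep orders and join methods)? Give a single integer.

4400

Selinger DP over subsets of {A,B}:
  {A}: scan cost=500, card=500
  {B}: scan cost=400, card=400
  {AB}: card=400; try (A,nl_idx)→4400, (B,nl_idx)→5400, (B,hash)→8200, (A,merge)→9400, (B,merge)→9500, (A,hash)→9800 …(+2); best=4400 via (A,nl_idx)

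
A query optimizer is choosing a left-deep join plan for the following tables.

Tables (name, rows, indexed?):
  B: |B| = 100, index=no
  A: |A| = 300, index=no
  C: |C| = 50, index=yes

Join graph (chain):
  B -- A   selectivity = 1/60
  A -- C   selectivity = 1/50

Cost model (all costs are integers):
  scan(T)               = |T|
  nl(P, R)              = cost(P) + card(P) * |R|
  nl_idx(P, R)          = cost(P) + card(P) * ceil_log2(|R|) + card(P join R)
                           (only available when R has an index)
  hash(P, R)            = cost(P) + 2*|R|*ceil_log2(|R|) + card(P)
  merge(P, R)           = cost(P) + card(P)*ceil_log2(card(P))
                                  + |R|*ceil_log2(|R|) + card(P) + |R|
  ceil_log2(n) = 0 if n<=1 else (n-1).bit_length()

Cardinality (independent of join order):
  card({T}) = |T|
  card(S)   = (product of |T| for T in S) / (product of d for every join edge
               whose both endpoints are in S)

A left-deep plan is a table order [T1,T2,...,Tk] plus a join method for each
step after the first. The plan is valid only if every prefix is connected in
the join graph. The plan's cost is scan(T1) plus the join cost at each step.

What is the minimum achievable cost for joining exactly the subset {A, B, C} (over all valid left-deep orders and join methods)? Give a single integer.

Selinger DP over subsets of {A,B,C}:
  {B}: scan cost=100, card=100
  {A}: scan cost=300, card=300
  {C}: scan cost=50, card=50
  {AB}: card=500; try (B,hash)→2000, (A,merge)→3900, (B,merge)→4100, (A,hash)→5600, (A,nl)→30100, (B,nl)→30300; best=2000 via (B,hash)
  {AC}: card=300; try (C,hash)→1200, (C,nl_idx)→2400, (A,merge)→3400, (C,merge)→3650, (A,hash)→5500, (A,nl)→15050 …(+1); best=1200 via (C,hash)
  {ABC}: card=500; try (B,hash)→2900, (C,hash)→3100, (B,merge)→5000, (C,nl_idx)→5500, (C,merge)→7350, (C,nl)→27000 …(+1); best=2900 via (B,hash)

2900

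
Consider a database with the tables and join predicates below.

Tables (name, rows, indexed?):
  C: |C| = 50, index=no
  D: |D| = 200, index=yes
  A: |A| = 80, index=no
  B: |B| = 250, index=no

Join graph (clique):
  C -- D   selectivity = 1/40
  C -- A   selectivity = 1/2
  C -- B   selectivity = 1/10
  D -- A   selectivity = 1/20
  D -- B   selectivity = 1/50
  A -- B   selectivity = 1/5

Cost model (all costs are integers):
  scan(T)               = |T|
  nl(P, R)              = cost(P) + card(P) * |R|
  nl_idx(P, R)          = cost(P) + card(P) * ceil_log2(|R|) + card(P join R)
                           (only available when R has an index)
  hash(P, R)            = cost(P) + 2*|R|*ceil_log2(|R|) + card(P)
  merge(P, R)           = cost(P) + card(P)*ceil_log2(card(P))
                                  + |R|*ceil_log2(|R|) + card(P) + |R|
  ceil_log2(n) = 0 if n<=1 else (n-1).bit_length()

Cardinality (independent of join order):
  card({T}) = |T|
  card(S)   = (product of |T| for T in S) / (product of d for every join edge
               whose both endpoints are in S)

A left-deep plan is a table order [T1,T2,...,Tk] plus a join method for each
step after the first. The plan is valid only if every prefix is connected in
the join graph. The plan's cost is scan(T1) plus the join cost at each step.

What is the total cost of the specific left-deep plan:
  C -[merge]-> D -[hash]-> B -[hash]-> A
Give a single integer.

step 1: scan C: cost=50, card=50
step 2: join D via merge
    card(P join D) = 50*200/(40) = 250
    cost = 50 + 50*6 + 200*8 + 50 + 200 = 2200
step 3: join B via hash
    card(P join B) = 250*250/(10*50) = 125
    cost = 2200 + 2*250*8 + 250 = 6450
step 4: join A via hash
    card(P join A) = 125*80/(2*20*5) = 50
    cost = 6450 + 2*80*7 + 125 = 7695

7695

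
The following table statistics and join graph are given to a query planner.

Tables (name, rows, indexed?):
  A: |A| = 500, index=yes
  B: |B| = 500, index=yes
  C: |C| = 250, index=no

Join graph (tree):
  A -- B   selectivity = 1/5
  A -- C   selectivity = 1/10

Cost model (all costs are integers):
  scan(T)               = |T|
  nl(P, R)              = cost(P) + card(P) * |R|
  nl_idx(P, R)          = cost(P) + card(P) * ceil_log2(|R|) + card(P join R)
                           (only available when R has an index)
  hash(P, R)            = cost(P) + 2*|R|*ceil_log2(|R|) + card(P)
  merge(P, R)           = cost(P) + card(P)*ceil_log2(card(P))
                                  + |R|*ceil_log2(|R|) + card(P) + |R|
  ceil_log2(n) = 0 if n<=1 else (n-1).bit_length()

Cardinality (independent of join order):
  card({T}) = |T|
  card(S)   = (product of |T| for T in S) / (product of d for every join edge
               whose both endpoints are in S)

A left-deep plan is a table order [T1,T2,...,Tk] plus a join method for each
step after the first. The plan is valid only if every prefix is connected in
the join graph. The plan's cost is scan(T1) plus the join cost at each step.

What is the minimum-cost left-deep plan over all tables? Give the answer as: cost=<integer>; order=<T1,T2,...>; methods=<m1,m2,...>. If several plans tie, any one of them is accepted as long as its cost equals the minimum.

cost=26500; order=A,C,B; methods=hash,hash

Selinger DP (subsets sized 1..n):
  {A}: scan cost=500, card=500
  {B}: scan cost=500, card=500
  {C}: scan cost=250, card=250
  {AB}: card=50000; try (B,hash)→10000, (A,hash)→10000, (B,merge)→10500, (A,merge)→10500, (B,nl_idx)→55000, (A,nl_idx)→55000 …(+2); best=10000 via (B,hash)
  {AC}: card=12500; try (C,hash)→5000, (A,merge)→7500, (C,merge)→7750, (A,hash)→9500, (A,nl_idx)→15000, (A,nl)→125250 …(+1); best=5000 via (C,hash)
  {ABC}: card=1250000; try (B,hash)→26500, (C,hash)→64000, (B,merge)→197500, (C,merge)→862250, (B,nl_idx)→1367500, (B,nl)→6255000 …(+1); best=26500 via (B,hash)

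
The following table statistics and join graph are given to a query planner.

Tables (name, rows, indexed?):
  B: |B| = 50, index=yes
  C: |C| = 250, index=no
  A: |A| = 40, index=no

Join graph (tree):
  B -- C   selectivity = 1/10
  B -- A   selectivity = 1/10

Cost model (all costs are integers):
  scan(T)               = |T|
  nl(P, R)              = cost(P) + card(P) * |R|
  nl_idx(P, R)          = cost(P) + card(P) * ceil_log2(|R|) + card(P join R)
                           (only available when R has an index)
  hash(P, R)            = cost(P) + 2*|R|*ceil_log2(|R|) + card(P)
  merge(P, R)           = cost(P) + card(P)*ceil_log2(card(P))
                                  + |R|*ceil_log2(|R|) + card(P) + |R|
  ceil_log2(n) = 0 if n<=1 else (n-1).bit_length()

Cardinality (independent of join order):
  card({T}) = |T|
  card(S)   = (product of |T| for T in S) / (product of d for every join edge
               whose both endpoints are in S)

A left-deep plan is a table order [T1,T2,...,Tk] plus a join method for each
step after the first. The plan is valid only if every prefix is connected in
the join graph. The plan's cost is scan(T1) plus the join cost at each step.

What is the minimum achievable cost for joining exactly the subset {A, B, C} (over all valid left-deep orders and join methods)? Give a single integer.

2830

Selinger DP over subsets of {A,B,C}:
  {B}: scan cost=50, card=50
  {C}: scan cost=250, card=250
  {A}: scan cost=40, card=40
  {BC}: card=1250; try (B,hash)→1100, (C,merge)→2650, (B,merge)→2850, (B,nl_idx)→3000, (C,hash)→4100, (C,nl)→12550 …(+1); best=1100 via (B,hash)
  {AB}: card=200; try (B,nl_idx)→480, (A,hash)→580, (B,merge)→670, (B,hash)→680, (A,merge)→680, (B,nl)→2040 …(+1); best=480 via (B,nl_idx)
  {ABC}: card=5000; try (A,hash)→2830, (C,merge)→4530, (C,hash)→4680, (A,merge)→16380, (C,nl)→50480, (A,nl)→51100; best=2830 via (A,hash)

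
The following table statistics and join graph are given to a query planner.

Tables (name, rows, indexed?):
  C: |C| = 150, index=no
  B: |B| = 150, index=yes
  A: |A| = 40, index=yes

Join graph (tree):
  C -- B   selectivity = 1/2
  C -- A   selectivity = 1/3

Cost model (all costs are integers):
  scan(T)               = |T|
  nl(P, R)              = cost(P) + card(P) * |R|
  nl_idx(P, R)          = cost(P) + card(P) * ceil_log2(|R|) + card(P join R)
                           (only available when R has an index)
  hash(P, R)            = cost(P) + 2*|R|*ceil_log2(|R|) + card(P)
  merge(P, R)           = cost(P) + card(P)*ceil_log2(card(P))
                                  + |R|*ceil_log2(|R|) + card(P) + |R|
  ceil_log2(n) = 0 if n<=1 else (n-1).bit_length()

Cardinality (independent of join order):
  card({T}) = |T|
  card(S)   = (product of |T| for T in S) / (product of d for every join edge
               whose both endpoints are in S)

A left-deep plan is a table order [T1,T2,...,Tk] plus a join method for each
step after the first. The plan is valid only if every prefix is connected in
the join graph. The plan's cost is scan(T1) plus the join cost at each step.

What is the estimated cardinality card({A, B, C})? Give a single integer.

150000

Tables in S: A(40), B(150), C(150)
Edges inside S: C-B(d=2), C-A(d=3)
numerator = 40 * 150 * 150 = 900000
denominator = 2 * 3 = 6
card(S) = 900000 / 6 = 150000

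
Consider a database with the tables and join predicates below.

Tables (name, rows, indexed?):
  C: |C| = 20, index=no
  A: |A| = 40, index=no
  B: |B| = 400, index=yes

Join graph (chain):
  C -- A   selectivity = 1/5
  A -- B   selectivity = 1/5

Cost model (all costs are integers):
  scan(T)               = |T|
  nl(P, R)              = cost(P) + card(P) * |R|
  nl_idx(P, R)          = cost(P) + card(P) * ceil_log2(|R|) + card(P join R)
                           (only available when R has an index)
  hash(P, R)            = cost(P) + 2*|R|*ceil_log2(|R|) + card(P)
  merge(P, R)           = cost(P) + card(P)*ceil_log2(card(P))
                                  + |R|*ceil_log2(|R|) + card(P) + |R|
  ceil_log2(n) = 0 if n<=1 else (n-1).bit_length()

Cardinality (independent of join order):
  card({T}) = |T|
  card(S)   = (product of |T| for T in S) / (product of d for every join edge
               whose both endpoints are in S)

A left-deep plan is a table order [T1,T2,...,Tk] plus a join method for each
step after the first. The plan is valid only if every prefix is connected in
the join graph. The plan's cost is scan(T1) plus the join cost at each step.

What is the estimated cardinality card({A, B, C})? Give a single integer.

Tables in S: A(40), B(400), C(20)
Edges inside S: C-A(d=5), A-B(d=5)
numerator = 40 * 400 * 20 = 320000
denominator = 5 * 5 = 25
card(S) = 320000 / 25 = 12800

12800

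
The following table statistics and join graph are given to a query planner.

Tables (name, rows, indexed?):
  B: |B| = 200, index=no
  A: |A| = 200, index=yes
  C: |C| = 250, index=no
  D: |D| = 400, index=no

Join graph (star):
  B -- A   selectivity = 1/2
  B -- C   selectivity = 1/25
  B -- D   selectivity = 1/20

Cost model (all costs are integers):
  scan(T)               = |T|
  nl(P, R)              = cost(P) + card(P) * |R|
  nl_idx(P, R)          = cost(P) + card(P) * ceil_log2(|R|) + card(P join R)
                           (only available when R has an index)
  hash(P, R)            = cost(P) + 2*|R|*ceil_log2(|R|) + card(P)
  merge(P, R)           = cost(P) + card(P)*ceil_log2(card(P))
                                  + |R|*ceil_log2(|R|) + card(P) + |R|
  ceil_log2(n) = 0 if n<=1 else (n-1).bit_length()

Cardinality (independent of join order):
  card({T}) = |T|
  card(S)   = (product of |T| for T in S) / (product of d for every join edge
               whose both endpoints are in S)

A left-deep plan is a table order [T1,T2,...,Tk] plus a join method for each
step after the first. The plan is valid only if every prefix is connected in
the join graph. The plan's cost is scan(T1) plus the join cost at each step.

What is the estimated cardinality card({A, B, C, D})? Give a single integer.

Tables in S: A(200), B(200), C(250), D(400)
Edges inside S: B-A(d=2), B-C(d=25), B-D(d=20)
numerator = 200 * 200 * 250 * 400 = 4000000000
denominator = 2 * 25 * 20 = 1000
card(S) = 4000000000 / 1000 = 4000000

4000000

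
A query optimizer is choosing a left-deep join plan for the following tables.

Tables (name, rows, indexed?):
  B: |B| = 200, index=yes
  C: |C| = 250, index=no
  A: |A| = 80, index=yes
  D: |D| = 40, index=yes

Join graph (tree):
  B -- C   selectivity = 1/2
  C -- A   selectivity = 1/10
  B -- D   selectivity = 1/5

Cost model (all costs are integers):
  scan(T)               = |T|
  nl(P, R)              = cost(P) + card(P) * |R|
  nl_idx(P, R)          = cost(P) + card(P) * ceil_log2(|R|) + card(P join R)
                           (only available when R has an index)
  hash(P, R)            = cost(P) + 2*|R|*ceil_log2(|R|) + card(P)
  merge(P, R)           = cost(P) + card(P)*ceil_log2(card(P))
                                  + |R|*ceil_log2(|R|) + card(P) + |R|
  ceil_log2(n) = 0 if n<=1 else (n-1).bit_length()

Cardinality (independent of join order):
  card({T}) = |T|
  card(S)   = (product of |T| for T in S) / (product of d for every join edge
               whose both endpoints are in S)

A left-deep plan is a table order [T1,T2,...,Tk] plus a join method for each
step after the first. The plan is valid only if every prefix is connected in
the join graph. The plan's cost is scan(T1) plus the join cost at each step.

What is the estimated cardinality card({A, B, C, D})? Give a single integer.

Tables in S: A(80), B(200), C(250), D(40)
Edges inside S: B-C(d=2), C-A(d=10), B-D(d=5)
numerator = 80 * 200 * 250 * 40 = 160000000
denominator = 2 * 10 * 5 = 100
card(S) = 160000000 / 100 = 1600000

1600000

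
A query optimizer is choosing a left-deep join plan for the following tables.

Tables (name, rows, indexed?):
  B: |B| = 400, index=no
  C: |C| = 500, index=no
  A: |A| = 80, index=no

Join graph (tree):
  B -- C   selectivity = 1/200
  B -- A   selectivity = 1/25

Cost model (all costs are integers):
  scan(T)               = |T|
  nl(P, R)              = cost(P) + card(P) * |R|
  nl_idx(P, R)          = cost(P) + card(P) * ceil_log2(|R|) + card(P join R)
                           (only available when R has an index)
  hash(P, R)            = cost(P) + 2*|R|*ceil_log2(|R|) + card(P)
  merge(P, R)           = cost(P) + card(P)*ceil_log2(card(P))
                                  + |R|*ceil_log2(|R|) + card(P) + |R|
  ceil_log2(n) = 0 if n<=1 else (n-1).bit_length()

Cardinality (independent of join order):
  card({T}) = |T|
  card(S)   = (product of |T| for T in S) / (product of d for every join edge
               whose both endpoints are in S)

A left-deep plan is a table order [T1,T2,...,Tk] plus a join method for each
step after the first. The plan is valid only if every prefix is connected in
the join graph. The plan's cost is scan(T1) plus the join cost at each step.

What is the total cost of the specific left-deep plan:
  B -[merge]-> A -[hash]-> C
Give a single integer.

15320

step 1: scan B: cost=400, card=400
step 2: join A via merge
    card(P join A) = 400*80/(25) = 1280
    cost = 400 + 400*9 + 80*7 + 400 + 80 = 5040
step 3: join C via hash
    card(P join C) = 1280*500/(200) = 3200
    cost = 5040 + 2*500*9 + 1280 = 15320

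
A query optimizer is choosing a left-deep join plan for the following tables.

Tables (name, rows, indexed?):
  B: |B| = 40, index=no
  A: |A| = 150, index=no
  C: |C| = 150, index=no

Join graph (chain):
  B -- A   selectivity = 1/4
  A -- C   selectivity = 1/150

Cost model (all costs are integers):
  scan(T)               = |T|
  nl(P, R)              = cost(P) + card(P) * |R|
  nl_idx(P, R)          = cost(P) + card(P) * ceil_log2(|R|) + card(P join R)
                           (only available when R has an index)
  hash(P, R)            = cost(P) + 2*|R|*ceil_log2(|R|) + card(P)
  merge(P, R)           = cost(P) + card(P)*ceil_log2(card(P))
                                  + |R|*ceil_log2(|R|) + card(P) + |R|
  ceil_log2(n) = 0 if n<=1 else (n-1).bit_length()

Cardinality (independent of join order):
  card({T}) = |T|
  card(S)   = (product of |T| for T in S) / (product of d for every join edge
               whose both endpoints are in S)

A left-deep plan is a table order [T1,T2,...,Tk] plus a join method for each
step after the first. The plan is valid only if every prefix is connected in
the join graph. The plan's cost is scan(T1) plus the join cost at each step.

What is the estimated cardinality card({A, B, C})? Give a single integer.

1500

Tables in S: A(150), B(40), C(150)
Edges inside S: B-A(d=4), A-C(d=150)
numerator = 150 * 40 * 150 = 900000
denominator = 4 * 150 = 600
card(S) = 900000 / 600 = 1500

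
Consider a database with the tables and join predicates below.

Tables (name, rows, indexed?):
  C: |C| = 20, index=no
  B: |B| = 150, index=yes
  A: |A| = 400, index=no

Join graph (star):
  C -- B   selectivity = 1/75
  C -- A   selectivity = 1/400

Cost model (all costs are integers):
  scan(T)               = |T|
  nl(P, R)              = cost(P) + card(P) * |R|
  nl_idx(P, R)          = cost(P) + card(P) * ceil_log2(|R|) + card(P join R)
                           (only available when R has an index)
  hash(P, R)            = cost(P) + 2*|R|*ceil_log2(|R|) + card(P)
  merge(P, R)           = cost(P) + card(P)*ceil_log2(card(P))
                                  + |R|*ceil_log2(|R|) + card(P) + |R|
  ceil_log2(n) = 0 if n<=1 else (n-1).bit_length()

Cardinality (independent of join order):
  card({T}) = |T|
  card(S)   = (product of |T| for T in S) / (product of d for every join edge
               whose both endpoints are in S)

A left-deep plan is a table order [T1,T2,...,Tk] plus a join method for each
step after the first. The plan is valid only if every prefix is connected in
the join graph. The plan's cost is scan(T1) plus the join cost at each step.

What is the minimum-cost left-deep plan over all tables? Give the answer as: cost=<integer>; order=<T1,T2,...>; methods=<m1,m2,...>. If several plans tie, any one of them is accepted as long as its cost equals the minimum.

Selinger DP (subsets sized 1..n):
  {C}: scan cost=20, card=20
  {B}: scan cost=150, card=150
  {A}: scan cost=400, card=400
  {BC}: card=40; try (B,nl_idx)→220, (C,hash)→500, (B,merge)→1490, (C,merge)→1620, (B,hash)→2440, (B,nl)→3020 …(+1); best=220 via (B,nl_idx)
  {AC}: card=20; try (C,hash)→1000, (A,merge)→4140, (C,merge)→4520, (A,hash)→7240, (A,nl)→8020, (C,nl)→8400; best=1000 via (C,hash)
  {ABC}: card=40; try (B,nl_idx)→1200, (B,merge)→2470, (B,hash)→3420, (B,nl)→4000, (A,merge)→4500, (A,hash)→7460 …(+1); best=1200 via (B,nl_idx)

cost=1200; order=A,C,B; methods=hash,nl_idx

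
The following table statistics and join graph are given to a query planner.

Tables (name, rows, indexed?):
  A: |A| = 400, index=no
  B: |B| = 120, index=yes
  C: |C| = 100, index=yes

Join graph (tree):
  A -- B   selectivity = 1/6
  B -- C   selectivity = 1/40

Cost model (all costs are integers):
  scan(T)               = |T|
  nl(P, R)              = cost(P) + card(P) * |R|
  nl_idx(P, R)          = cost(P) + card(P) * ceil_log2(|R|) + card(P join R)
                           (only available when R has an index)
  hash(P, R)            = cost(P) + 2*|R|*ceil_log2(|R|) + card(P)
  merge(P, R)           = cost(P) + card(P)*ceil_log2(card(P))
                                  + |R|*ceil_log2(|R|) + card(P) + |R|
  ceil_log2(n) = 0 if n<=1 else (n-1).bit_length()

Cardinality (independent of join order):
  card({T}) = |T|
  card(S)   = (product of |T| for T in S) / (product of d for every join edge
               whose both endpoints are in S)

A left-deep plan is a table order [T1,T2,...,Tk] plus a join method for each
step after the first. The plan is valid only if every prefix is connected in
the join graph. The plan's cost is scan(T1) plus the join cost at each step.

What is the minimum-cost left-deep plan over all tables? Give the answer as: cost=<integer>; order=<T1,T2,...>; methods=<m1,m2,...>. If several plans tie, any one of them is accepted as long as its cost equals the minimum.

cost=8100; order=C,B,A; methods=nl_idx,merge

Selinger DP (subsets sized 1..n):
  {A}: scan cost=400, card=400
  {B}: scan cost=120, card=120
  {C}: scan cost=100, card=100
  {AB}: card=8000; try (B,hash)→2480, (A,merge)→5080, (B,merge)→5360, (A,hash)→7440, (B,nl_idx)→11200, (A,nl)→48120 …(+1); best=2480 via (B,hash)
  {BC}: card=300; try (B,nl_idx)→1100, (C,nl_idx)→1260, (C,hash)→1640, (B,merge)→1860, (C,merge)→1880, (B,hash)→1880 …(+2); best=1100 via (B,nl_idx)
  {ABC}: card=20000; try (A,merge)→8100, (A,hash)→8600, (C,hash)→11880, (C,nl_idx)→78480, (C,merge)→115280, (A,nl)→121100 …(+1); best=8100 via (A,merge)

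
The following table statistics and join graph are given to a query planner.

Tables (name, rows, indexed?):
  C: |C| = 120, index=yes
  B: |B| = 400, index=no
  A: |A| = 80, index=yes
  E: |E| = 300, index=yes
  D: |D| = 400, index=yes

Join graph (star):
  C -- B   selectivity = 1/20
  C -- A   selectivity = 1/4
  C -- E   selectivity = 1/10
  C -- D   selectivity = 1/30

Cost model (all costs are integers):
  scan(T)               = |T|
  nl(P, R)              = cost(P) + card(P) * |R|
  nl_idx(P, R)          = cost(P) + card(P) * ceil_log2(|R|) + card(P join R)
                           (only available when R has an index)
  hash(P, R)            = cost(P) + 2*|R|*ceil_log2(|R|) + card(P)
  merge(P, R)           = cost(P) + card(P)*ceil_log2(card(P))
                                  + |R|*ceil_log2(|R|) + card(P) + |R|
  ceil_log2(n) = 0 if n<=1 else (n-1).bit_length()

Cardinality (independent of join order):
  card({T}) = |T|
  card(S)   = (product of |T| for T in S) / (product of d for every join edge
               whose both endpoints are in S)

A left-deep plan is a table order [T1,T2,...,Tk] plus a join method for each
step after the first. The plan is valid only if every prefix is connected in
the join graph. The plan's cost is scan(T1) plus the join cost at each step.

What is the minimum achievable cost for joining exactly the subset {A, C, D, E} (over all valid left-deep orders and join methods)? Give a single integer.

Selinger DP over subsets of {A,C,D,E}:
  {C}: scan cost=120, card=120
  {A}: scan cost=80, card=80
  {E}: scan cost=300, card=300
  {D}: scan cost=400, card=400
  {AC}: card=2400; try (A,hash)→1360, (C,merge)→1680, (A,merge)→1720, (C,hash)→1840, (C,nl_idx)→3040, (A,nl_idx)→3360 …(+2); best=1360 via (A,hash)
  {CE}: card=3600; try (C,hash)→2280, (E,merge)→4080, (C,merge)→4260, (E,nl_idx)→4800, (E,hash)→5640, (C,nl_idx)→6000 …(+2); best=2280 via (C,hash)
  {CD}: card=1600; try (C,hash)→2480, (D,nl_idx)→2800, (C,nl_idx)→4800, (D,merge)→5080, (C,merge)→5360, (D,hash)→7440 …(+2); best=2480 via (C,hash)
  {ACE}: card=72000; try (A,hash)→7000, (E,hash)→9160, (E,merge)→35560, (A,merge)→49720, (E,nl_idx)→94960, (A,nl_idx)→99480 …(+2); best=7000 via (A,hash)
  {ACD}: card=32000; try (A,hash)→5200, (D,hash)→10960, (A,merge)→22320, (D,merge)→36560, (A,nl_idx)→45680, (D,nl_idx)→54960 …(+2); best=5200 via (A,hash)
  {CDE}: card=48000; try (E,hash)→9480, (D,hash)→13080, (E,merge)→24680, (D,merge)→53080, (E,nl_idx)→64880, (D,nl_idx)→82680 …(+2); best=9480 via (E,hash)
  {ACDE}: card=960000; try (E,hash)→42600, (A,hash)→58600, (D,hash)→86200, (E,merge)→520200, (A,merge)→826120, (E,nl_idx)→1253200 …(+6); best=42600 via (E,hash)

42600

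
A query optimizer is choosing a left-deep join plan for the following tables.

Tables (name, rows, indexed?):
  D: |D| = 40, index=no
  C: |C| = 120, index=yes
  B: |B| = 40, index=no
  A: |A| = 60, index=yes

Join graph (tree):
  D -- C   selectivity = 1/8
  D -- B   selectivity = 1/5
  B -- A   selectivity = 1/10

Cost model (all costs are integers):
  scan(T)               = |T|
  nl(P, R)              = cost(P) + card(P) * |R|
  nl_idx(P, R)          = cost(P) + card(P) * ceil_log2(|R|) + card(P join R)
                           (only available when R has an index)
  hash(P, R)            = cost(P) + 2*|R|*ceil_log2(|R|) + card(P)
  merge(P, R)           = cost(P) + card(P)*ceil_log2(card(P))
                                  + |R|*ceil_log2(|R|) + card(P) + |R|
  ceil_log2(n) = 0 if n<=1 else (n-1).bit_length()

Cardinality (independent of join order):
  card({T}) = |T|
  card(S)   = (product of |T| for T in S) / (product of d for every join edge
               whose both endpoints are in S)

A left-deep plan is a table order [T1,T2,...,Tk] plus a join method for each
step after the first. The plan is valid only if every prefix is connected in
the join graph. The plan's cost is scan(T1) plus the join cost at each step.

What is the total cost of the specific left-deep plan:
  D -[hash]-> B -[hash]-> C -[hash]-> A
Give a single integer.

step 1: scan D: cost=40, card=40
step 2: join B via hash
    card(P join B) = 40*40/(5) = 320
    cost = 40 + 2*40*6 + 40 = 560
step 3: join C via hash
    card(P join C) = 320*120/(8) = 4800
    cost = 560 + 2*120*7 + 320 = 2560
step 4: join A via hash
    card(P join A) = 4800*60/(10) = 28800
    cost = 2560 + 2*60*6 + 4800 = 8080

8080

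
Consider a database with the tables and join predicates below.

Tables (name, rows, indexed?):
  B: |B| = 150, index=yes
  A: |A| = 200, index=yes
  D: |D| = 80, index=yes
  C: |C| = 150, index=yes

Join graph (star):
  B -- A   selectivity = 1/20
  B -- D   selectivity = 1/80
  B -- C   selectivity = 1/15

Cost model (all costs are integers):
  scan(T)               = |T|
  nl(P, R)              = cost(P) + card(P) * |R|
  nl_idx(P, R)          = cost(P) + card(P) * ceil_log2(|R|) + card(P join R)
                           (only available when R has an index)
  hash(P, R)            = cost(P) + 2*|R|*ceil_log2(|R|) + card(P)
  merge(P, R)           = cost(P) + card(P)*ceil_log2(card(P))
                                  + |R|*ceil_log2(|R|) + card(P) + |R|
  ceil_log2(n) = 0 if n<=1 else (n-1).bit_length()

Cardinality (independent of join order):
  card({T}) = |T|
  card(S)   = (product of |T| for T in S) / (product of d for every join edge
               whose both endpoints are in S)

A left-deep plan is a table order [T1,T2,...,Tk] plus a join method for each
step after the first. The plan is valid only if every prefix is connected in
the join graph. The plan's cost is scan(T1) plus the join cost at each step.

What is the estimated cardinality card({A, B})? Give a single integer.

Tables in S: A(200), B(150)
Edges inside S: B-A(d=20)
numerator = 200 * 150 = 30000
denominator = 20 = 20
card(S) = 30000 / 20 = 1500

1500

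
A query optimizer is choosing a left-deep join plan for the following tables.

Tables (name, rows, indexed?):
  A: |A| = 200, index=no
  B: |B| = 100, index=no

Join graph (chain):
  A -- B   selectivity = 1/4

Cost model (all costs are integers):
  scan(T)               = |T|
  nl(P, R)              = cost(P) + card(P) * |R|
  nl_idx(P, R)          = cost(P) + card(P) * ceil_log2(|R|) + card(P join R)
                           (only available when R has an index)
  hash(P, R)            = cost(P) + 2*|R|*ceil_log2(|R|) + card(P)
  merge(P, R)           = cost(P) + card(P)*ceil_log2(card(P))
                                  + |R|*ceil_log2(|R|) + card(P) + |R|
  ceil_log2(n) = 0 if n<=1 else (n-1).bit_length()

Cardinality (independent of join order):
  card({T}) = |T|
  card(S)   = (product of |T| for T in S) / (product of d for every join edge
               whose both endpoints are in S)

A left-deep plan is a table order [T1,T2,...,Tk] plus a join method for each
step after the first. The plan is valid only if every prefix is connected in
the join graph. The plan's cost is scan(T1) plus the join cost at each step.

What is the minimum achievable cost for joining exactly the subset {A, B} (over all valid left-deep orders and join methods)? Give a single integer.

Selinger DP over subsets of {A,B}:
  {A}: scan cost=200, card=200
  {B}: scan cost=100, card=100
  {AB}: card=5000; try (B,hash)→1800, (A,merge)→2700, (B,merge)→2800, (A,hash)→3400, (A,nl)→20100, (B,nl)→20200; best=1800 via (B,hash)

1800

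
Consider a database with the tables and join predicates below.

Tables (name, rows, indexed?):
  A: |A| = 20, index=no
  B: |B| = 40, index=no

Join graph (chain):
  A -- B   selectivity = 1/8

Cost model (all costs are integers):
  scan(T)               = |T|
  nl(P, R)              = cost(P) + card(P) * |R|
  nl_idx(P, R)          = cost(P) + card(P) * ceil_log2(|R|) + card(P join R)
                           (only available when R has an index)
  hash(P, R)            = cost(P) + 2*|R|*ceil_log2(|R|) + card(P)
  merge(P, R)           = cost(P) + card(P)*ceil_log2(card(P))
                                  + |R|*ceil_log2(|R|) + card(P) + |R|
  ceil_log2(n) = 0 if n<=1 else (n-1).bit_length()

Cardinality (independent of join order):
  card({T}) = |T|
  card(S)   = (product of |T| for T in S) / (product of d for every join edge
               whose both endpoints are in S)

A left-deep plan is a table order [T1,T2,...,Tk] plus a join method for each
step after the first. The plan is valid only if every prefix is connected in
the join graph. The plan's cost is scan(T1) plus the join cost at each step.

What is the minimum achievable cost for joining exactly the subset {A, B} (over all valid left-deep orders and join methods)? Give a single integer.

280

Selinger DP over subsets of {A,B}:
  {A}: scan cost=20, card=20
  {B}: scan cost=40, card=40
  {AB}: card=100; try (A,hash)→280, (B,merge)→420, (A,merge)→440, (B,hash)→520, (B,nl)→820, (A,nl)→840; best=280 via (A,hash)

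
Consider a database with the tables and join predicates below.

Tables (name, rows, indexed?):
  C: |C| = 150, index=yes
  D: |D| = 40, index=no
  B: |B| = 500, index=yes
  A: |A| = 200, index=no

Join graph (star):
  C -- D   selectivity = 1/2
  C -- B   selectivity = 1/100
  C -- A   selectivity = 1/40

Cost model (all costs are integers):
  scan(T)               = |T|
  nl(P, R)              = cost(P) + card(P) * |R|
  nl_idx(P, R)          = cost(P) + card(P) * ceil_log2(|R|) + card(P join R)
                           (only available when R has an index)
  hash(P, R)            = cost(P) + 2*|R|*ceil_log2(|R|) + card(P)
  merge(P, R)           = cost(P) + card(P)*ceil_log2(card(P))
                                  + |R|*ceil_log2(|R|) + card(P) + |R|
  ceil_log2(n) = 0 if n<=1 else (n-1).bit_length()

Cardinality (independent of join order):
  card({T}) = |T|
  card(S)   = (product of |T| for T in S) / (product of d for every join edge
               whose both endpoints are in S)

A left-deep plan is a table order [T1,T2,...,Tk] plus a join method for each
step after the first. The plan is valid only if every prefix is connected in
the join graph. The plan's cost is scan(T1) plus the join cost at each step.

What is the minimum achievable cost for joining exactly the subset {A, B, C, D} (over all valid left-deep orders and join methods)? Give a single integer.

Selinger DP over subsets of {A,B,C,D}:
  {C}: scan cost=150, card=150
  {D}: scan cost=40, card=40
  {B}: scan cost=500, card=500
  {A}: scan cost=200, card=200
  {CD}: card=3000; try (D,hash)→780, (C,merge)→1670, (D,merge)→1780, (C,hash)→2480, (C,nl_idx)→3360, (C,nl)→6040 …(+1); best=780 via (D,hash)
  {BC}: card=750; try (B,nl_idx)→2250, (C,hash)→3400, (C,nl_idx)→5250, (B,merge)→6500, (C,merge)→6850, (B,hash)→9300 …(+2); best=2250 via (B,nl_idx)
  {AC}: card=750; try (C,nl_idx)→2550, (C,hash)→2800, (A,merge)→3300, (C,merge)→3350, (A,hash)→3500, (A,nl)→30150 …(+1); best=2550 via (C,nl_idx)
  {BCD}: card=15000; try (D,hash)→3480, (D,merge)→10780, (B,hash)→12780, (D,nl)→32250, (B,nl_idx)→42780, (B,merge)→44780 …(+1); best=3480 via (D,hash)
  {ACD}: card=15000; try (D,hash)→3780, (A,hash)→6980, (D,merge)→11080, (D,nl)→32550, (A,merge)→41580, (A,nl)→600780; best=3780 via (D,hash)
  {ABC}: card=3750; try (A,hash)→6200, (B,hash)→12300, (A,merge)→12300, (B,nl_idx)→13050, (B,merge)→15800, (A,nl)→152250 …(+1); best=6200 via (A,hash)
  {ABCD}: card=75000; try (D,hash)→10430, (A,hash)→21680, (B,hash)→27780, (D,merge)→55230, (D,nl)→156200, (B,nl_idx)→213780 …(+4); best=10430 via (D,hash)

10430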